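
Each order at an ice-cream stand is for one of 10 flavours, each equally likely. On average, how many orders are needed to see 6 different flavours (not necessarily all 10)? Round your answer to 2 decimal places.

8.46

With k distinct flavours already seen, the next new one arrives after an expected 10/(10-k) orders.
Sum over k = 0,...,5: E = 10/10 + 10/9 + 10/8 + 10/7 + 10/6 + 10/5 = 8.456.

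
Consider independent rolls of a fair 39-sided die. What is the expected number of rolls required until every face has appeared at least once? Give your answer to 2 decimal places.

After k distinct faces have appeared, the next roll gives a new one with probability (39-k)/39, so the expected wait for the (k+1)-th is 39/(39-k).
E[T] = 39/39 + 39/38 + 39/37 + ... + 39/2 + 39/1 = 39·H_{39}.
H_{39} = 4.254, so E[T] = 165.888.

165.89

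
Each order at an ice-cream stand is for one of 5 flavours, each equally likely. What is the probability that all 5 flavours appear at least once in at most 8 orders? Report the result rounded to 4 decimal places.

Let A_i be the event that flavour i is missing after 8 orders. By inclusion–exclusion on the A_i,
P(all seen) = Σ_{j=0}^{5} (-1)^j C(5,j)((5-j)/5)^8
= 1.00000 - 0.83886 + 0.16796 - 0.00655 + 0.00001 - 0.00000
= 0.32256.

0.3226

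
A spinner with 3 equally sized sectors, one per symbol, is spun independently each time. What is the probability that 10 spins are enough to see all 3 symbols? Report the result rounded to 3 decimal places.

Let A_i be the event that symbol i is missing after 10 spins. By inclusion–exclusion on the A_i,
P(all seen) = Σ_{j=0}^{3} (-1)^j C(3,j)((3-j)/3)^10
= 1.0000 - 0.0520 + 0.0001 - 0.0000
= 0.9480.

0.948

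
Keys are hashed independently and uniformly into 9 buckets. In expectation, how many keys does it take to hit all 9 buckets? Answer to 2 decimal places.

The wait to go from k to k+1 distinct buckets is geometric with mean 9/(9-k).
E[T] = 9/9 + 9/8 + 9/7 + ... + 9/2 + 9/1 = 9·H_{9}.
H_{9} = 2.829, so E[T] = 25.461.

25.46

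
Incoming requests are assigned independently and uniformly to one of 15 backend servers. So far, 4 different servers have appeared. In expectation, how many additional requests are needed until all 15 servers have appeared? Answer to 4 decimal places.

The wait to go from k to k+1 distinct servers is geometric with mean 15/(15-k).
Sum over k = 4,...,14: E = 15/11 + 15/10 + 15/9 + ... + 15/2 + 15/1 = 45.29816.

45.2982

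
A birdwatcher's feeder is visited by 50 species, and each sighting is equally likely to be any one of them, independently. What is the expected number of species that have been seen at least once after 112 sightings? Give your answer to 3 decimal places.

44.797

For each species, P(seen in 112 sightings) = 1 - (49/50)^112 = 0.8959.
By linearity of expectation, E[distinct seen] = 50·(1 - (49/50)^112) = 44.7966.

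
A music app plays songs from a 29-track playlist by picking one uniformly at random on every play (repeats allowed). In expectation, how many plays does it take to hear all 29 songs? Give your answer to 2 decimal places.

114.89

Split into phases: going from k distinct to k+1 distinct takes on average 29/(29-k) plays.
E[T] = 29/29 + 29/28 + 29/27 + ... + 29/2 + 29/1 = 29·H_{29}.
H_{29} = 3.962, so E[T] = 114.888.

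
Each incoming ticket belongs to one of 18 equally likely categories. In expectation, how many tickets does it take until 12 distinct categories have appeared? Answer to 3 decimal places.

18.812

Going from k to k+1 distinct takes a geometric number of tickets with mean 18/(18-k).
Sum over k = 0,...,11: E = 18/18 + 18/17 + 18/16 + ... + 18/8 + 18/7 = 18.8119.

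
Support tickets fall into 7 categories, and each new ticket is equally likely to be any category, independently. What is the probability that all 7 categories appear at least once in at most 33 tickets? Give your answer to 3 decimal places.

0.957

Let A_i be the event that category i is missing after 33 tickets. By inclusion–exclusion on the A_i,
P(all seen) = Σ_{j=0}^{7} (-1)^j C(7,j)((7-j)/7)^33
= 1.0000 - 0.0432 + 0.0003 - 0.0000 + 0.0000 - 0.0000 + 0.0000 - 0.0000
= 0.9571.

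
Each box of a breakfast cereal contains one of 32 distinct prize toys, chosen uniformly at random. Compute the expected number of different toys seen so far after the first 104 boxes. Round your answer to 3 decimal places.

30.822

For each toy, P(seen in 104 boxes) = 1 - (31/32)^104 = 0.9632.
By linearity of expectation, E[distinct seen] = 32·(1 - (31/32)^104) = 30.8219.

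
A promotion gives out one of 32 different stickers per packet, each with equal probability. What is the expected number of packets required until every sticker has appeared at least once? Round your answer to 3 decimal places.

Split into phases: going from k distinct to k+1 distinct takes on average 32/(32-k) packets.
E[T] = 32/32 + 32/31 + 32/30 + ... + 32/2 + 32/1 = 32·H_{32}.
H_{32} = 4.0585, so E[T] = 129.8718.

129.872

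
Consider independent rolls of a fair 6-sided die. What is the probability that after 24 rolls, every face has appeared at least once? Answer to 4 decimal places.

0.9254

Let A_i be the event that face i is missing after 24 rolls. By inclusion–exclusion on the A_i,
P(all seen) = Σ_{j=0}^{6} (-1)^j C(6,j)((6-j)/6)^24
= 1.00000 - 0.07547 + 0.00089 - 0.00000 + 0.00000 - 0.00000 + 0.00000
= 0.92542.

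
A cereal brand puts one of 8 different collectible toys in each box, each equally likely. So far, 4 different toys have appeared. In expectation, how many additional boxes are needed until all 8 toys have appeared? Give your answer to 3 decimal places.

With k distinct toys already seen, the next new one takes an expected 8/(8-k) boxes.
Sum over k = 4,...,7: E = 8/4 + 8/3 + 8/2 + 8/1 = 16.6667.

16.667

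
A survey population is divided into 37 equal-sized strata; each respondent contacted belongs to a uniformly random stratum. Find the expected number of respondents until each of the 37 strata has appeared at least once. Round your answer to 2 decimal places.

Split into phases: going from k distinct to k+1 distinct takes on average 37/(37-k) respondents.
E[T] = 37/37 + 37/36 + 37/35 + ... + 37/2 + 37/1 = 37·H_{37}.
H_{37} = 4.202, so E[T] = 155.459.

155.46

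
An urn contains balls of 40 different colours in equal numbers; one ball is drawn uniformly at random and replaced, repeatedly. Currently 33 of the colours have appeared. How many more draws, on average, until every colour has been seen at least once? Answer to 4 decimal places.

From k distinct to k+1 distinct takes on average 40/(40-k) draws.
Sum over k = 33,...,39: E = 40/7 + 40/6 + 40/5 + ... + 40/2 + 40/1 = 103.71429.

103.7143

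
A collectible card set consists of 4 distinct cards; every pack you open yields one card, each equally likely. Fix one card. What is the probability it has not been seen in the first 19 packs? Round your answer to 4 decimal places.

0.0042

On each pack the fixed card fails to appear with probability 3/4.
P(still missing after 19) = (3/4)^19 = 0.00423.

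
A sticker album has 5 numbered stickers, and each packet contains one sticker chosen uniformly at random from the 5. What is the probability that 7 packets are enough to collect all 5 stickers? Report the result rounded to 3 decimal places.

0.215

By inclusion–exclusion over which stickers are missing,
P(all seen) = Σ_{j=0}^{5} (-1)^j C(5,j)((5-j)/5)^7
= 1.0000 - 1.0486 + 0.2799 - 0.0164 + 0.0001 - 0.0000
= 0.2150.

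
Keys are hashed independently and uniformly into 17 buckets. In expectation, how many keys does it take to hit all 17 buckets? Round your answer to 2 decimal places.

After k distinct buckets have appeared, the next key gives a new one with probability (17-k)/17, so the expected wait for the (k+1)-th is 17/(17-k).
E[T] = 17/17 + 17/16 + 17/15 + ... + 17/2 + 17/1 = 17·H_{17}.
H_{17} = 3.440, so E[T] = 58.472.

58.47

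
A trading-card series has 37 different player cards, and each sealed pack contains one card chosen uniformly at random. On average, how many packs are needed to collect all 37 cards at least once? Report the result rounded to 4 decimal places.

155.4587

After k distinct cards have appeared, the next pack gives a new one with probability (37-k)/37, so the expected wait for the (k+1)-th is 37/(37-k).
E[T] = 37/37 + 37/36 + 37/35 + ... + 37/2 + 37/1 = 37·H_{37}.
H_{37} = 4.20159, so E[T] = 155.45869.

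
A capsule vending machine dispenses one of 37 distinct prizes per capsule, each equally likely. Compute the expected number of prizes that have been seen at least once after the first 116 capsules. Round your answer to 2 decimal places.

35.46

For each prize, P(seen in 116 capsules) = 1 - (36/37)^116 = 0.958.
By linearity of expectation, E[distinct seen] = 37·(1 - (36/37)^116) = 35.459.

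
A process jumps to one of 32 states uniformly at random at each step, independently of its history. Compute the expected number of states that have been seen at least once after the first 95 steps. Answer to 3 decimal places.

For each state, P(seen in 95 steps) = 1 - (31/32)^95 = 0.9510.
By linearity of expectation, E[distinct seen] = 32·(1 - (31/32)^95) = 30.4323.

30.432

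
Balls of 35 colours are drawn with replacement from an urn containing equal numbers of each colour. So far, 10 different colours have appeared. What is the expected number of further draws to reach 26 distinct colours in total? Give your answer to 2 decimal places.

34.54

With k distinct colours already seen, the next new one takes an expected 35/(35-k) draws.
Sum over k = 10,...,25: E = 35/25 + 35/24 + 35/23 + ... + 35/11 + 35/10 = 34.545.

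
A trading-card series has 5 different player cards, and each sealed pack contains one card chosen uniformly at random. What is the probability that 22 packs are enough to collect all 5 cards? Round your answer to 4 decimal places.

By inclusion–exclusion over which cards are missing,
P(all seen) = Σ_{j=0}^{5} (-1)^j C(5,j)((5-j)/5)^22
= 1.00000 - 0.03689 + 0.00013 - 0.00000 + 0.00000 - 0.00000
= 0.96324.

0.9632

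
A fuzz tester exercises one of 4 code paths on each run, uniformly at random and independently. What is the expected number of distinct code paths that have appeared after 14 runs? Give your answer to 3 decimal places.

For each code path, P(seen in 14 runs) = 1 - (3/4)^14 = 0.9822.
By linearity of expectation, E[distinct seen] = 4·(1 - (3/4)^14) = 3.9287.

3.929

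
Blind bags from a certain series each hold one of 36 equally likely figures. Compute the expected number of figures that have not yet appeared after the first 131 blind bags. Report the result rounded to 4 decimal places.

0.8986

For each figure, P(unseen after 131) = (35/36)^131 = 0.02496.
By linearity of expectation, E[unseen] = 36·(35/36)^131 = 0.89865.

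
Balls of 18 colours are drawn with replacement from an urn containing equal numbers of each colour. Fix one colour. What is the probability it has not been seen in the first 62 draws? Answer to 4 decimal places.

0.0289

On each draw the fixed colour fails to appear with probability 17/18.
P(still missing after 62) = (17/18)^62 = 0.02890.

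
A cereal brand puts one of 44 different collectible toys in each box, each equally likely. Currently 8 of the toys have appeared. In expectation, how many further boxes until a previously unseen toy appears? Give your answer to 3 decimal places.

1.222

Each box yields a new toy with probability (44-8)/44 = 36/44, so the wait is geometric with mean 44/36.
E = 44/36 = 1.2222.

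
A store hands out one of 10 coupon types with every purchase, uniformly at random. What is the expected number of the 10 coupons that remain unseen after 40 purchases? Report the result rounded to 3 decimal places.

0.148

For each coupon, P(unseen after 40) = (9/10)^40 = 0.0148.
By linearity of expectation, E[unseen] = 10·(9/10)^40 = 0.1478.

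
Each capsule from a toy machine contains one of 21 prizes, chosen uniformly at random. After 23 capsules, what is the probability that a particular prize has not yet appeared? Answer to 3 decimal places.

0.326

Each capsule misses the fixed prize with probability (21-1)/21 = 20/21, independently.
P(still missing after 23) = (20/21)^23 = 0.3256.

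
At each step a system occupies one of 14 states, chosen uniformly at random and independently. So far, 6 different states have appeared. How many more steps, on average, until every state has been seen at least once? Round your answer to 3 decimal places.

From k distinct to k+1 distinct takes on average 14/(14-k) steps.
Sum over k = 6,...,13: E = 14/8 + 14/7 + 14/6 + ... + 14/2 + 14/1 = 38.0500.

38.050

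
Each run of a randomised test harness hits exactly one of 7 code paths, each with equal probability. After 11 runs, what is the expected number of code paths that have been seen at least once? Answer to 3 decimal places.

For each code path, P(seen in 11 runs) = 1 - (6/7)^11 = 0.8165.
By linearity of expectation, E[distinct seen] = 7·(1 - (6/7)^11) = 5.7157.

5.716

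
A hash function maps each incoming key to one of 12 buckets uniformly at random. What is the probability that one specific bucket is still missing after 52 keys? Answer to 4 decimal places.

Each key misses the fixed bucket with probability (12-1)/12 = 11/12, independently.
P(still missing after 52) = (11/12)^52 = 0.01084.

0.0108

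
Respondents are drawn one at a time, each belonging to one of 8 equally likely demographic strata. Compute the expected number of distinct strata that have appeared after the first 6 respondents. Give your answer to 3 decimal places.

For each stratum, P(seen in 6 respondents) = 1 - (7/8)^6 = 0.5512.
By linearity of expectation, E[distinct seen] = 8·(1 - (7/8)^6) = 4.4096.

4.410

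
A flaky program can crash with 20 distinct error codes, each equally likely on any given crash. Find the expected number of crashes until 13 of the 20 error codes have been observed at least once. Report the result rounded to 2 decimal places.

20.10

With k distinct error codes already seen, the next new one arrives after an expected 20/(20-k) crashes.
Sum over k = 0,...,12: E = 20/20 + 20/19 + 20/18 + ... + 20/9 + 20/8 = 20.098.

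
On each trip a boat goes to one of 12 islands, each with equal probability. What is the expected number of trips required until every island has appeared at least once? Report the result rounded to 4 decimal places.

37.2385

The wait to go from k to k+1 distinct islands is geometric with mean 12/(12-k).
E[T] = 12/12 + 12/11 + 12/10 + ... + 12/2 + 12/1 = 12·H_{12}.
H_{12} = 3.10321, so E[T] = 37.23853.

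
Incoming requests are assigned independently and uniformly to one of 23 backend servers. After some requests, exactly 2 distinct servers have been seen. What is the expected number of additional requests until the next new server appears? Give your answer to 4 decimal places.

1.0952

Each request yields a new server with probability (23-2)/23 = 21/23, so the wait is geometric with mean 23/21.
E = 23/21 = 1.09524.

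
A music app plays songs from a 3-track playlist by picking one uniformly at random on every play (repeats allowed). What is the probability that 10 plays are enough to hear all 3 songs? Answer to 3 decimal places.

By inclusion–exclusion over which songs are missing,
P(all seen) = Σ_{j=0}^{3} (-1)^j C(3,j)((3-j)/3)^10
= 1.0000 - 0.0520 + 0.0001 - 0.0000
= 0.9480.

0.948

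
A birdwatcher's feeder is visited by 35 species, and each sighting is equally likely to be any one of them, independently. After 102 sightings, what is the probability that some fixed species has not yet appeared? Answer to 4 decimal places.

0.0520

On each sighting the fixed species fails to appear with probability 34/35.
P(still missing after 102) = (34/35)^102 = 0.05199.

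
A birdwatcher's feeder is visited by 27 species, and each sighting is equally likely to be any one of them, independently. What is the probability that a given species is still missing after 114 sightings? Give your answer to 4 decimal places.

Each sighting misses the fixed species with probability (27-1)/27 = 26/27, independently.
P(still missing after 114) = (26/27)^114 = 0.01354.

0.0135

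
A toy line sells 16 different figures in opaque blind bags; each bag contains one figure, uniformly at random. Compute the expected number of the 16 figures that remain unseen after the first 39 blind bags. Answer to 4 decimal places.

For each figure, P(unseen after 39) = (15/16)^39 = 0.08070.
By linearity of expectation, E[unseen] = 16·(15/16)^39 = 1.29122.

1.2912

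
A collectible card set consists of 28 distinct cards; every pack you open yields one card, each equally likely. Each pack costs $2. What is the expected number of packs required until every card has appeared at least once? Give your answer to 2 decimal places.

109.96

The wait to go from k to k+1 distinct cards is geometric with mean 28/(28-k).
E[T] = 28/28 + 28/27 + 28/26 + ... + 28/2 + 28/1 = 28·H_{28}.
H_{28} = 3.927, so E[T] = 109.961.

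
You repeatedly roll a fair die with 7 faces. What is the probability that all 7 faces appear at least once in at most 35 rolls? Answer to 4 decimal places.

0.9684

By inclusion–exclusion over which faces are missing,
P(all seen) = Σ_{j=0}^{7} (-1)^j C(7,j)((7-j)/7)^35
= 1.00000 - 0.03177 + 0.00016 - 0.00000 + 0.00000 - 0.00000 + 0.00000 - 0.00000
= 0.96840.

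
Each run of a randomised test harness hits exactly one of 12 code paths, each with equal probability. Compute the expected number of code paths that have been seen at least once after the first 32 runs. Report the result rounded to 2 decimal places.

For each code path, P(seen in 32 runs) = 1 - (11/12)^32 = 0.938.
By linearity of expectation, E[distinct seen] = 12·(1 - (11/12)^32) = 11.259.

11.26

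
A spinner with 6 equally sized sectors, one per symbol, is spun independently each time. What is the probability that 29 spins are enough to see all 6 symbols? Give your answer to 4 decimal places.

0.9698

By inclusion–exclusion over which symbols are missing,
P(all seen) = Σ_{j=0}^{6} (-1)^j C(6,j)((6-j)/6)^29
= 1.00000 - 0.03033 + 0.00012 - 0.00000 + 0.00000 - 0.00000 + 0.00000
= 0.96979.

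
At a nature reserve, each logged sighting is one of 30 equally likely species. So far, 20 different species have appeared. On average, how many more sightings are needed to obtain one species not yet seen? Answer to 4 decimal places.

Each sighting yields a new species with probability (30-20)/30 = 10/30, so the wait is geometric with mean 30/10.
E = 30/10 = 3.00000.

3.0000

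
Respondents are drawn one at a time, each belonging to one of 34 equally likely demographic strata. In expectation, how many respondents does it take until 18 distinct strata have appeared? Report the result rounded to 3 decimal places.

Going from k to k+1 distinct takes a geometric number of respondents with mean 34/(34-k).
Sum over k = 0,...,17: E = 34/34 + 34/33 + 34/32 + ... + 34/18 + 34/17 = 25.0744.

25.074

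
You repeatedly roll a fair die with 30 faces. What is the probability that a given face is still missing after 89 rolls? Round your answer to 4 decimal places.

0.0489

Each roll misses the fixed face with probability (30-1)/30 = 29/30, independently.
P(still missing after 89) = (29/30)^89 = 0.04894.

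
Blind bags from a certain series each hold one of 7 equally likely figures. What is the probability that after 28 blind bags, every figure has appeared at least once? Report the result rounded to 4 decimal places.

By inclusion–exclusion over which figures are missing,
P(all seen) = Σ_{j=0}^{7} (-1)^j C(7,j)((7-j)/7)^28
= 1.00000 - 0.09345 + 0.00170 - 0.00001 + 0.00000 - 0.00000 + 0.00000 - 0.00000
= 0.90824.

0.9082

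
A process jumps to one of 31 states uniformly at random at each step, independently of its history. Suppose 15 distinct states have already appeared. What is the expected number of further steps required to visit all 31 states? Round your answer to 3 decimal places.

104.803

The wait to go from k to k+1 distinct states is geometric with mean 31/(31-k).
Sum over k = 15,...,30: E = 31/16 + 31/15 + 31/14 + ... + 31/2 + 31/1 = 104.8026.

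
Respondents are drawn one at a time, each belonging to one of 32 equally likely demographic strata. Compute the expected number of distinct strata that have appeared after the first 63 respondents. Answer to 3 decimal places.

For each stratum, P(seen in 63 respondents) = 1 - (31/32)^63 = 0.8647.
By linearity of expectation, E[distinct seen] = 32·(1 - (31/32)^63) = 27.6700.

27.670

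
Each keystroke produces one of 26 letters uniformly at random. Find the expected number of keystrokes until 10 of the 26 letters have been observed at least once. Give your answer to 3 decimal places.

With k distinct letters already seen, the next new one arrives after an expected 26/(26-k) keystrokes.
Sum over k = 0,...,9: E = 26/26 + 26/25 + 26/24 + ... + 26/18 + 26/17 = 12.3160.

12.316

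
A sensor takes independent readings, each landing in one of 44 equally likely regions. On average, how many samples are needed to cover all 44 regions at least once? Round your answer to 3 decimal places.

192.400

Split into phases: going from k distinct to k+1 distinct takes on average 44/(44-k) samples.
E[T] = 44/44 + 44/43 + 44/42 + ... + 44/2 + 44/1 = 44·H_{44}.
H_{44} = 4.3727, so E[T] = 192.3999.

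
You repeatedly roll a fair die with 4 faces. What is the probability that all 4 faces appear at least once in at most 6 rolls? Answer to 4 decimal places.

Let A_i be the event that face i is missing after 6 rolls. By inclusion–exclusion on the A_i,
P(all seen) = Σ_{j=0}^{4} (-1)^j C(4,j)((4-j)/4)^6
= 1.00000 - 0.71191 + 0.09375 - 0.00098 + 0.00000
= 0.38086.

0.3809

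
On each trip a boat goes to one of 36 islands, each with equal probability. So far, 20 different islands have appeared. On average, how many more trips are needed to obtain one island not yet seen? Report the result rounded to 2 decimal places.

2.25

Each trip yields a new island with probability (36-20)/36 = 16/36, so the wait is geometric with mean 36/16.
E = 36/16 = 2.250.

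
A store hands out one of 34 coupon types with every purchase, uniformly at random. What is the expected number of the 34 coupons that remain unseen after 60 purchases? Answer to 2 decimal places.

For each coupon, P(unseen after 60) = (33/34)^60 = 0.167.
By linearity of expectation, E[unseen] = 34·(33/34)^60 = 5.670.

5.67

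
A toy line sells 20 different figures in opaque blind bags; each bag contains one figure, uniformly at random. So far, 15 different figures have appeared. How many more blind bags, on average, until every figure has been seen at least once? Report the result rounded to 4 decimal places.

The wait to go from k to k+1 distinct figures is geometric with mean 20/(20-k).
Sum over k = 15,...,19: E = 20/5 + 20/4 + 20/3 + 20/2 + 20/1 = 45.66667.

45.6667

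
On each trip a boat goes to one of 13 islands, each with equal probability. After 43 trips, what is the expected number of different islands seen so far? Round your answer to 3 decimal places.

For each island, P(seen in 43 trips) = 1 - (12/13)^43 = 0.9680.
By linearity of expectation, E[distinct seen] = 13·(1 - (12/13)^43) = 12.5839.

12.584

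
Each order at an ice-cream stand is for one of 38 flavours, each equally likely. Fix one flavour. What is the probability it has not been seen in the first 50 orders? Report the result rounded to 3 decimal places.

Each order misses the fixed flavour with probability (38-1)/38 = 37/38, independently.
P(still missing after 50) = (37/38)^50 = 0.2636.

0.264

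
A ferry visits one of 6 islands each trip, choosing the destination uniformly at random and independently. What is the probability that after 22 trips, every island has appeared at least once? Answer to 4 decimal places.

By inclusion–exclusion over which islands are missing,
P(all seen) = Σ_{j=0}^{6} (-1)^j C(6,j)((6-j)/6)^22
= 1.00000 - 0.10868 + 0.00200 - 0.00000 + 0.00000 - 0.00000 + 0.00000
= 0.89332.

0.8933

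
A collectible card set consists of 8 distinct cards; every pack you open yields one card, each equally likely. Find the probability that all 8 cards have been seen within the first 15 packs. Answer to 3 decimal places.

By inclusion–exclusion over which cards are missing,
P(all seen) = Σ_{j=0}^{8} (-1)^j C(8,j)((8-j)/8)^15
= 1.0000 - 1.0795 + 0.3742 - 0.0486 + 0.0021 - 0.0000 + 0.0000 - 0.0000 + 0.0000
= 0.2482.

0.248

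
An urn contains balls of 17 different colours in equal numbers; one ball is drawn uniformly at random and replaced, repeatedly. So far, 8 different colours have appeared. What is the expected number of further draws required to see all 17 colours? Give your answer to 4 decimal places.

The wait to go from k to k+1 distinct colours is geometric with mean 17/(17-k).
Sum over k = 8,...,16: E = 17/9 + 17/8 + 17/7 + ... + 17/2 + 17/1 = 48.09246.

48.0925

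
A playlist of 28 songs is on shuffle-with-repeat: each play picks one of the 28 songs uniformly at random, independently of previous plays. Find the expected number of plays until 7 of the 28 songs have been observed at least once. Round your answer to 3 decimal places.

7.891

Going from k to k+1 distinct takes a geometric number of plays with mean 28/(28-k).
Sum over k = 0,...,6: E = 28/28 + 28/27 + 28/26 + ... + 28/23 + 28/22 = 7.8907.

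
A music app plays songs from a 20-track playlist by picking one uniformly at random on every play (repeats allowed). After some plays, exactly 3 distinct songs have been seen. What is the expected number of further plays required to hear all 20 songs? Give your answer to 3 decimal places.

With k distinct songs already seen, the next new one takes an expected 20/(20-k) plays.
Sum over k = 3,...,19: E = 20/17 + 20/16 + 20/15 + ... + 20/2 + 20/1 = 68.7911.

68.791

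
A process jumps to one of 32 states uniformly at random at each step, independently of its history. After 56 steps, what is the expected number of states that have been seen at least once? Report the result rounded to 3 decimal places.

26.592

For each state, P(seen in 56 steps) = 1 - (31/32)^56 = 0.8310.
By linearity of expectation, E[distinct seen] = 32·(1 - (31/32)^56) = 26.5924.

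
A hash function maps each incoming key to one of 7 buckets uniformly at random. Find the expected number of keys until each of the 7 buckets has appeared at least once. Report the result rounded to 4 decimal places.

18.1500

The wait to go from k to k+1 distinct buckets is geometric with mean 7/(7-k).
E[T] = 7/7 + 7/6 + 7/5 + ... + 7/2 + 7/1 = 7·H_{7}.
H_{7} = 2.59286, so E[T] = 18.15000.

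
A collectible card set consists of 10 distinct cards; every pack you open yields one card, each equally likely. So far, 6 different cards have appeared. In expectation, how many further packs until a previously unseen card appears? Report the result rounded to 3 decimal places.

Each pack yields a new card with probability (10-6)/10 = 4/10, so the wait is geometric with mean 10/4.
E = 10/4 = 2.5000.

2.500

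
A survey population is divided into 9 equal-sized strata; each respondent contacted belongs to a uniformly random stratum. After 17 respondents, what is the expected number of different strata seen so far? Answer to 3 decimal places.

For each stratum, P(seen in 17 respondents) = 1 - (8/9)^17 = 0.8650.
By linearity of expectation, E[distinct seen] = 9·(1 - (8/9)^17) = 7.7848.

7.785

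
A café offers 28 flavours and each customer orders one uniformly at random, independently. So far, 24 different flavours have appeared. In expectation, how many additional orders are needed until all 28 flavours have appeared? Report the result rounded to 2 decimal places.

58.33

From k distinct to k+1 distinct takes on average 28/(28-k) orders.
Sum over k = 24,...,27: E = 28/4 + 28/3 + 28/2 + 28/1 = 58.333.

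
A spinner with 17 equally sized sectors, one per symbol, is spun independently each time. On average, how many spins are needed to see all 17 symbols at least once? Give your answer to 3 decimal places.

The wait to go from k to k+1 distinct symbols is geometric with mean 17/(17-k).
E[T] = 17/17 + 17/16 + 17/15 + ... + 17/2 + 17/1 = 17·H_{17}.
H_{17} = 3.4396, so E[T] = 58.4724.

58.472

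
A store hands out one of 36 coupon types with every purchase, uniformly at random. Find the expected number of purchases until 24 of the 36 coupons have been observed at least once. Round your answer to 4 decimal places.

38.5685

With k distinct coupons already seen, the next new one arrives after an expected 36/(36-k) purchases.
Sum over k = 0,...,23: E = 36/36 + 36/35 + 36/34 + ... + 36/14 + 36/13 = 38.56855.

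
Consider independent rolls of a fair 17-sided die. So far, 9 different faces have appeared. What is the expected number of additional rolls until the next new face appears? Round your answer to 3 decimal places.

Each roll yields a new face with probability (17-9)/17 = 8/17, so the wait is geometric with mean 17/8.
E = 17/8 = 2.1250.

2.125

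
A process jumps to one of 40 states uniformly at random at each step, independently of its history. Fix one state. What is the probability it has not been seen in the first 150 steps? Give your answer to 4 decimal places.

Each step misses the fixed state with probability (40-1)/40 = 39/40, independently.
P(still missing after 150) = (39/40)^150 = 0.02242.

0.0224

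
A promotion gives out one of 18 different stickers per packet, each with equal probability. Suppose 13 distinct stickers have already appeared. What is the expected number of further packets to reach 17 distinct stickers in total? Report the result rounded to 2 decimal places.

23.10

With k distinct stickers already seen, the next new one takes an expected 18/(18-k) packets.
Sum over k = 13,...,16: E = 18/5 + 18/4 + 18/3 + 18/2 = 23.100.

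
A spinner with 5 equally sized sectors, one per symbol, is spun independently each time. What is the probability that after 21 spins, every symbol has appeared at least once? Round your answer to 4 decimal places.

0.9541

By inclusion–exclusion over which symbols are missing,
P(all seen) = Σ_{j=0}^{5} (-1)^j C(5,j)((5-j)/5)^21
= 1.00000 - 0.04612 + 0.00022 - 0.00000 + 0.00000 - 0.00000
= 0.95410.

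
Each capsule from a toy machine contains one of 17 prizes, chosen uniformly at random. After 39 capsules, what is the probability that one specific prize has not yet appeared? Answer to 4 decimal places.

Each capsule misses the fixed prize with probability (17-1)/17 = 16/17, independently.
P(still missing after 39) = (16/17)^39 = 0.09401.

0.0940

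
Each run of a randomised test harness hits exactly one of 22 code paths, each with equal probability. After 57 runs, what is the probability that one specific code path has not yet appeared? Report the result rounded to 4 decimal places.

0.0705

Each run misses the fixed code path with probability (22-1)/22 = 21/22, independently.
P(still missing after 57) = (21/22)^57 = 0.07054.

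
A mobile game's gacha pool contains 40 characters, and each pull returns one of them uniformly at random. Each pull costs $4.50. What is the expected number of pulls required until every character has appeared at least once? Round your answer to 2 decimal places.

Split into phases: going from k distinct to k+1 distinct takes on average 40/(40-k) pulls.
E[T] = 40/40 + 40/39 + 40/38 + ... + 40/2 + 40/1 = 40·H_{40}.
H_{40} = 4.279, so E[T] = 171.142.

171.14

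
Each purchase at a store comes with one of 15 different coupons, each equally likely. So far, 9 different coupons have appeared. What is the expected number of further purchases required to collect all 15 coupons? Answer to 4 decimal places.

36.7500

With k distinct coupons already seen, the next new one takes an expected 15/(15-k) purchases.
Sum over k = 9,...,14: E = 15/6 + 15/5 + 15/4 + 15/3 + 15/2 + 15/1 = 36.75000.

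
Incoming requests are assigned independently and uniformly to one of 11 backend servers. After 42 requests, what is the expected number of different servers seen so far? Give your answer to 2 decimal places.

10.80

For each server, P(seen in 42 requests) = 1 - (10/11)^42 = 0.982.
By linearity of expectation, E[distinct seen] = 11·(1 - (10/11)^42) = 10.799.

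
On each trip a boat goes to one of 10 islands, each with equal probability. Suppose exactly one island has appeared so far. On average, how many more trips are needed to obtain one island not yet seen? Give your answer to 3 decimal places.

The number of trips until the next new island is geometric with success probability 9/10, so its mean is 10/9.
E = 10/9 = 1.1111.

1.111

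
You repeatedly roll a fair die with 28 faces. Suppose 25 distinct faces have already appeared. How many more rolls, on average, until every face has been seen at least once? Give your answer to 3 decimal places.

51.333

From k distinct to k+1 distinct takes on average 28/(28-k) rolls.
Sum over k = 25,...,27: E = 28/3 + 28/2 + 28/1 = 51.3333.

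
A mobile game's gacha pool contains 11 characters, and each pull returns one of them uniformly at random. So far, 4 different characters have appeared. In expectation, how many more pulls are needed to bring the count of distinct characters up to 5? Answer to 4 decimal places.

1.5714

With k distinct characters already seen, the next new one takes an expected 11/(11-k) pulls.
Only the k = 4 term is needed: E = 11/7 = 1.57143.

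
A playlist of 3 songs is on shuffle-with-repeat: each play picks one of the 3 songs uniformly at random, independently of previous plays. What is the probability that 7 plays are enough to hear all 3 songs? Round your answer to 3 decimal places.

Let A_i be the event that song i is missing after 7 plays. By inclusion–exclusion on the A_i,
P(all seen) = Σ_{j=0}^{3} (-1)^j C(3,j)((3-j)/3)^7
= 1.0000 - 0.1756 + 0.0014 - 0.0000
= 0.8258.

0.826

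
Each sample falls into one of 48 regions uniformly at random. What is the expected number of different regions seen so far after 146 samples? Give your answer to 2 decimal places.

45.78

For each region, P(seen in 146 samples) = 1 - (47/48)^146 = 0.954.
By linearity of expectation, E[distinct seen] = 48·(1 - (47/48)^146) = 45.780.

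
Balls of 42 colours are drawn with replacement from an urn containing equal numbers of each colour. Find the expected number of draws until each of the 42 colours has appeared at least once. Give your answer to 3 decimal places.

The wait to go from k to k+1 distinct colours is geometric with mean 42/(42-k).
E[T] = 42/42 + 42/41 + 42/40 + ... + 42/2 + 42/1 = 42·H_{42}.
H_{42} = 4.3267, so E[T] = 181.7232.

181.723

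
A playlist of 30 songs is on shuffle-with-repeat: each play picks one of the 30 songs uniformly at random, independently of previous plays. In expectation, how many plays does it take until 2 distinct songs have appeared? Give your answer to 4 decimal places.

2.0345

Going from k to k+1 distinct takes a geometric number of plays with mean 30/(30-k).
Sum over k = 0,...,1: E = 30/30 + 30/29 = 2.03448.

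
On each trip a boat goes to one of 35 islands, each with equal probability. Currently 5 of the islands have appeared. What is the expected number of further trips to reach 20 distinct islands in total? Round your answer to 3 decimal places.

With k distinct islands already seen, the next new one takes an expected 35/(35-k) trips.
Sum over k = 5,...,19: E = 35/30 + 35/29 + 35/28 + ... + 35/17 + 35/16 = 23.6865.

23.687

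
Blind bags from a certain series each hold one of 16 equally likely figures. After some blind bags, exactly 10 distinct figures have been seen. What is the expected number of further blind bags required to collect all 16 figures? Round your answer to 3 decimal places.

39.200

With k distinct figures already seen, the next new one takes an expected 16/(16-k) blind bags.
Sum over k = 10,...,15: E = 16/6 + 16/5 + 16/4 + 16/3 + 16/2 + 16/1 = 39.2000.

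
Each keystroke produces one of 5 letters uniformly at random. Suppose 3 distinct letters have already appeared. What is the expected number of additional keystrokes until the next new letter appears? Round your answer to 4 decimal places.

2.5000

The number of keystrokes until the next new letter is geometric with success probability 2/5, so its mean is 5/2.
E = 5/2 = 2.50000.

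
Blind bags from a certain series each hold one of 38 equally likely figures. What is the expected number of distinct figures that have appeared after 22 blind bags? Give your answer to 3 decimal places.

16.866

For each figure, P(seen in 22 blind bags) = 1 - (37/38)^22 = 0.4438.
By linearity of expectation, E[distinct seen] = 38·(1 - (37/38)^22) = 16.8660.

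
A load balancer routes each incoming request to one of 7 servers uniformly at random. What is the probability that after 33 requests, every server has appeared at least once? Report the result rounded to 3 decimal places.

0.957

By inclusion–exclusion over which servers are missing,
P(all seen) = Σ_{j=0}^{7} (-1)^j C(7,j)((7-j)/7)^33
= 1.0000 - 0.0432 + 0.0003 - 0.0000 + 0.0000 - 0.0000 + 0.0000 - 0.0000
= 0.9571.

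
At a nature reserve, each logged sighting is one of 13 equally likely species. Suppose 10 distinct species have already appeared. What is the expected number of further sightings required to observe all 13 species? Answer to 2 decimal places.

23.83

The wait to go from k to k+1 distinct species is geometric with mean 13/(13-k).
Sum over k = 10,...,12: E = 13/3 + 13/2 + 13/1 = 23.833.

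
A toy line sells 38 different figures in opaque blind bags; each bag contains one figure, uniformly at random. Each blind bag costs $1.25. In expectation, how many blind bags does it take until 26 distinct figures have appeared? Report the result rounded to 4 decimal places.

42.7383

With k distinct figures already seen, the next new one arrives after an expected 38/(38-k) blind bags.
Sum over k = 0,...,25: E = 38/38 + 38/37 + 38/36 + ... + 38/14 + 38/13 = 42.73827.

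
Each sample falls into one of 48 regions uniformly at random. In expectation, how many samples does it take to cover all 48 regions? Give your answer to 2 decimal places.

After k distinct regions have appeared, the next sample gives a new one with probability (48-k)/48, so the expected wait for the (k+1)-th is 48/(48-k).
E[T] = 48/48 + 48/47 + 48/46 + ... + 48/2 + 48/1 = 48·H_{48}.
H_{48} = 4.459, so E[T] = 214.022.

214.02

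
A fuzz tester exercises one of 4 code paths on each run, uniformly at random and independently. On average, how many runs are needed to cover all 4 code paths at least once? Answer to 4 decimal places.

8.3333

Split into phases: going from k distinct to k+1 distinct takes on average 4/(4-k) runs.
E[T] = 4/4 + 4/3 + 4/2 + 4/1 = 4·H_{4}.
H_{4} = 2.08333, so E[T] = 8.33333.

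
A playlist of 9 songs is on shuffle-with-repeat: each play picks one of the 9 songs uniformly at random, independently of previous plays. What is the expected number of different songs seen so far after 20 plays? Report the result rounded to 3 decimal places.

For each song, P(seen in 20 plays) = 1 - (8/9)^20 = 0.9052.
By linearity of expectation, E[distinct seen] = 9·(1 - (8/9)^20) = 8.1465.

8.147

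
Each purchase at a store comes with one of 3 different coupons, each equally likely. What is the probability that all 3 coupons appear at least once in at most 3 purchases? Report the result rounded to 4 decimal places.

0.2222

Let A_i be the event that coupon i is missing after 3 purchases. By inclusion–exclusion on the A_i,
P(all seen) = Σ_{j=0}^{3} (-1)^j C(3,j)((3-j)/3)^3
= 1.00000 - 0.88889 + 0.11111 - 0.00000
= 0.22222.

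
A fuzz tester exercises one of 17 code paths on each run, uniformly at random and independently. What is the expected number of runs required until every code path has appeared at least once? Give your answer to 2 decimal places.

58.47

Split into phases: going from k distinct to k+1 distinct takes on average 17/(17-k) runs.
E[T] = 17/17 + 17/16 + 17/15 + ... + 17/2 + 17/1 = 17·H_{17}.
H_{17} = 3.440, so E[T] = 58.472.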